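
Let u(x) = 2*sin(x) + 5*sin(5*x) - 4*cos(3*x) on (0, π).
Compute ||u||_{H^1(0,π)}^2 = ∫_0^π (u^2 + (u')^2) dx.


||u||_{H^1(0,π)}^2 = 409*π

u'(x) = 12*sin(3*x) + 2*cos(x) + 25*cos(5*x).
Expand u² and (u')² and integrate term by term on (0, π), using: for integers n ≥ 1, ∫_0^π sin²(nx) dx = ∫_0^π cos²(nx) dx = π/2; for n ≠ n', ∫_0^π sin(nx)sin(n'x) dx = ∫_0^π cos(nx)cos(n'x) dx = 0; and by product-to-sum, ∫_0^π sin(nx)cos(n'x) dx = ½∫_0^π [sin((n+n')x) + sin((n−n')x)] dx, which is 0 when n+n' is even and 2n/(n²−n'²) when n+n' is odd (it need not vanish on (0, π)).
  u² squared terms: (-4)²·∫cos(3x)² dx = 16·π/2 = 8*π;  (2)²·∫sin(x)² dx = 4·π/2 = 2*π;  (5)²·∫sin(5x)² dx = 25·π/2 = 25*π/2.
  u² cross terms: 2·(-4)·(2)·∫cos(3x)·sin(x) dx = -16·(0) = 0;  2·(-4)·(5)·∫cos(3x)·sin(5x) dx = -40·(0) = 0;  2·(2)·(5)·∫sin(x)·sin(5x) dx = 20·(0) = 0.
  So ∫_0^π u² dx = 8*π + 2*π + 25*π/2 + 0 + 0 + 0 = 45*π/2.
  (u')² squared terms: (2)²·∫cos(x)² dx = 4·π/2 = 2*π;  (12)²·∫sin(3x)² dx = 144·π/2 = 72*π;  (25)²·∫cos(5x)² dx = 625·π/2 = 625*π/2.
  (u')² cross terms: 2·(2)·(12)·∫cos(x)·sin(3x) dx = 48·(0) = 0;  2·(2)·(25)·∫cos(x)·cos(5x) dx = 100·(0) = 0;  2·(12)·(25)·∫sin(3x)·cos(5x) dx = 600·(0) = 0.
  So ∫_0^π (u')² dx = 2*π + 72*π + 625*π/2 + 0 + 0 + 0 = 773*π/2.
||u||_{H^1}^2 = (45*π/2) + (773*π/2) = 409*π.


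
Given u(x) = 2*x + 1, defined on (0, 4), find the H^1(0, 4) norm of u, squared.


||u||_{H^1}^2 = 412/3

The H^1 norm (squared) on an interval (0, L) is
  ||u||_{H^1}^2 = ∫_0^L u(x)^2 dx + ∫_0^L u'(x)^2 dx.
Compute u'(x) = 2.
Then u(x)^2 = 4*x**2 + 4*x + 1 and u'(x)^2 = 4.
Integrate each monomial from 0 to 4 using ∫_0^4 c·x^n dx = c·4^(n+1)/(n+1):
  ∫_0^4 u(x)^2 dx = ∫_0^4 (4*x^2 + 4*x + 1) dx. Term by term:
    ∫_0^4 4*x^2 dx = 256/3;  ∫_0^4 4*x dx = 32;  ∫_0^4 1 dx = 4.
  Sum: 256/3 + 32 + 4 = 364/3.
  ∫_0^4 u'(x)^2 dx = ∫_0^4 (4) dx. Term by term:
    ∫_0^4 4 dx = 16.
Adding: ||u||_{H^1}^2 = 364/3 + 16 = 412/3.


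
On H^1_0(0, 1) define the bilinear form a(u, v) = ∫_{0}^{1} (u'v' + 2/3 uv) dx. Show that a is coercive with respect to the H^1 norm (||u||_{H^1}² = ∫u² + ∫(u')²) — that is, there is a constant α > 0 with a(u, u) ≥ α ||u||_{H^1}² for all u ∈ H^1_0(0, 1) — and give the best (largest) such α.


α = (2/3 + π^2)/(1 + π^2)

Coercivity of a(·,·) on H^1_0(0, 1) means a(u, u) ≥ α ||u||_{H^1}² for every u ∈ H^1_0.
The interval has length L = 1, and Poincaré/coercivity depend only on L. Here a(u, u) = ∫(u')² + (2/3)·∫u².
Here 0 < c = 2/3 < 1. The condition a(u,u) ≥ α||u||_{H^1}² reads (1−α)∫(u')² ≥ (α−c)∫u². Any admissible α is ≤ 1 (rapidly oscillating u have ∫u²/∫(u')² → 0), and α = 1 would force 0 ≥ (1−c)∫u², impossible since c < 1; so 1−α > 0. By the sharp Poincaré inequality on H^1_0 of an interval of length L, ∫(u')² ≥ (π/L)²∫u² with equality for the first sine mode sin(π(x−x₀)/L) (x₀ the left endpoint), so the inequality holds for all u iff (1−α)(π/L)² ≥ α − c, i.e. α ≤ ((π/L)² + c)/((π/L)² + 1) = (1 + c(L/π)²)/(1 + (L/π)²). With (π/L)² = π^2 and c = 2/3, the largest admissible constant is α = ((π/L)² + c)/((π/L)² + 1).
Simplifying, α = (2/3 + π^2)/(1 + π^2).


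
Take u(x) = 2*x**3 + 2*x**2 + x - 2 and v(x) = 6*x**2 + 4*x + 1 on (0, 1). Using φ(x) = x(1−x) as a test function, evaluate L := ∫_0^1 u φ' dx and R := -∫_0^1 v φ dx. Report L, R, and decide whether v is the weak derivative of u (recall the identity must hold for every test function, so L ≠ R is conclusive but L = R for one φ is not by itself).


LHS = -4/5, RHS = -4/5. Yes, v = u' weakly.

u(x) = 2*x**3 + 2*x**2 + x - 2, classical derivative u'(x) = 6*x**2 + 4*x + 1.
φ(x) = x(1−x), so φ'(x) = 1 - 2*x.
Note φ(0) = φ(1) = 0, so the boundary term u·φ vanishes.
LHS = ∫_0^1 u(x) φ'(x) dx = ∫_0^1 (-4*x^4 - 2*x^3 + 5*x - 2) dx. Term by term:
  ∫_0^1 -4*x^4 dx = -4/5;  ∫_0^1 -2*x^3 dx = -1/2;  ∫_0^1 5*x dx = 5/2;
  ∫_0^1 -2 dx = -2.
Sum: -4/5 − 1/2 + 5/2 − 2 = -4/5.
So LHS = -4/5.
∫_0^1 v(x) φ(x) dx = ∫_0^1 (-6*x^4 + 2*x^3 + 3*x^2 + x) dx. Term by term:
  ∫_0^1 -6*x^4 dx = -6/5;  ∫_0^1 2*x^3 dx = 1/2;  ∫_0^1 3*x^2 dx = 1;
  ∫_0^1 x dx = 1/2.
Sum: -6/5 + 1/2 + 1 + 1/2 = 4/5.
So RHS = -∫_0^1 v(x) φ(x) dx = -4/5.
LHS = RHS, so the identity holds for this test φ.
Moreover u is smooth here and v(x) = u'(x) = 6*x**2 + 4*x + 1 pointwise, so the identity holds for every test function. Hence v is the weak derivative of u.


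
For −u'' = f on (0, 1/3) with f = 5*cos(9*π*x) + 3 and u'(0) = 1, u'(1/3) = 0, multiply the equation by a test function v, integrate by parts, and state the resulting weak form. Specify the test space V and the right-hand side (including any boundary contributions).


V = H^1(0, 1/3) (v unrestricted at boundary; u is determined up to an additive constant); weak form: ∫_0^1/3 u'v' dx = ∫_0^1/3 (5*cos(9*π*x) + 3) v dx − v(0) for all v ∈ V.

Multiply both sides by a test function v and integrate from 0 to 1/3:
  ∫_0^1/3 −u''(x) v(x) dx = ∫_0^1/3 f(x) v(x) dx.
Integrate the LHS by parts once:
  ∫_0^1/3 −u'' v dx = −[u'(x) v(x)]_0^1/3 + ∫_0^1/3 u'(x) v'(x) dx.
Thus ∫_0^1/3 u'(x) v'(x) dx = ∫_0^1/3 f(x) v(x) dx + [u'(x) v(x)]_0^1/3.
Choose V so that boundary terms are either known or forced to vanish.
u has inhomogeneous Neumann u'(0) = 1, u'(1/3) = 0. [u' v]_0^1/3 = (0)·v(1/3) − (1)·v(0) = − v(0). Take V = H^1(0, 1/3); boundary term becomes part of RHS.
Weak formulation: find u (satisfying any essential BC) such that ∫_0^1/3 u'(x) v'(x) dx = ∫_0^1/3 f v dx − v(0) for all v ∈ V (Neumann data are natural BCs: they enter the RHS as boundary terms).
Substituting f(x) = 5*cos(9*π*x) + 3, the right-hand side is ∫_0^1/3 (5*cos(9*π*x) + 3) v dx − v(0).
Compatibility check (pure Neumann): taking v ≡ 1 ∈ V gives 0 = ∫_0^1/3 f dx + (0) − (1), i.e. ∫_0^1/3 f dx must equal u'(0) − u'(1/3) = 1. Indeed ∫_0^1/3 (5*cos(9*π*x) + 3) dx = 1, so the data are compatible. The solution is then unique only up to an additive constant (fix it e.g. by requiring ∫_0^1/3 u dx = 0).


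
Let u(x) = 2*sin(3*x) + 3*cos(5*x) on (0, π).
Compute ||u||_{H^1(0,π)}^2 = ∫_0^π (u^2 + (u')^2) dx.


||u||_{H^1(0,π)}^2 = 137*π

u'(x) = -15*sin(5*x) + 6*cos(3*x).
Expand u² and (u')² and integrate term by term on (0, π), using: for integers n ≥ 1, ∫_0^π sin²(nx) dx = ∫_0^π cos²(nx) dx = π/2; for n ≠ n', ∫_0^π sin(nx)sin(n'x) dx = ∫_0^π cos(nx)cos(n'x) dx = 0; and by product-to-sum, ∫_0^π sin(nx)cos(n'x) dx = ½∫_0^π [sin((n+n')x) + sin((n−n')x)] dx, which is 0 when n+n' is even and 2n/(n²−n'²) when n+n' is odd (it need not vanish on (0, π)).
  u² squared terms: (2)²·∫sin(3x)² dx = 4·π/2 = 2*π;  (3)²·∫cos(5x)² dx = 9·π/2 = 9*π/2.
  u² cross terms: 2·(2)·(3)·∫sin(3x)·cos(5x) dx = 12·(0) = 0.
  So ∫_0^π u² dx = 2*π + 9*π/2 + 0 = 13*π/2.
  (u')² squared terms: (-15)²·∫sin(5x)² dx = 225·π/2 = 225*π/2;  (6)²·∫cos(3x)² dx = 36·π/2 = 18*π.
  (u')² cross terms: 2·(-15)·(6)·∫sin(5x)·cos(3x) dx = -180·(0) = 0.
  So ∫_0^π (u')² dx = 225*π/2 + 18*π + 0 = 261*π/2.
||u||_{H^1}^2 = (13*π/2) + (261*π/2) = 137*π.


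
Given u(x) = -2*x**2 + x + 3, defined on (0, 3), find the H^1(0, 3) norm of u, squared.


||u||_{H^1}^2 = 897/5

The H^1 norm (squared) on an interval (0, L) is
  ||u||_{H^1}^2 = ∫_0^L u(x)^2 dx + ∫_0^L u'(x)^2 dx.
Compute u'(x) = 1 - 4*x.
Then u(x)^2 = 4*x**4 - 4*x**3 - 11*x**2 + 6*x + 9 and u'(x)^2 = 16*x**2 - 8*x + 1.
Integrate each monomial from 0 to 3 using ∫_0^3 c·x^n dx = c·3^(n+1)/(n+1):
  ∫_0^3 u(x)^2 dx = ∫_0^3 (4*x^4 - 4*x^3 - 11*x^2 + 6*x + 9) dx. Term by term:
    ∫_0^3 4*x^4 dx = 972/5;  ∫_0^3 -4*x^3 dx = -81;  ∫_0^3 -11*x^2 dx = -99;
    ∫_0^3 6*x dx = 27;  ∫_0^3 9 dx = 27.
  Sum: 972/5 − 81 − 99 + 27 + 27 = 342/5.
  ∫_0^3 u'(x)^2 dx = ∫_0^3 (16*x^2 - 8*x + 1) dx. Term by term:
    ∫_0^3 16*x^2 dx = 144;  ∫_0^3 -8*x dx = -36;  ∫_0^3 1 dx = 3.
  Sum: 144 − 36 + 3 = 111.
Adding: ||u||_{H^1}^2 = 342/5 + 111 = 897/5.


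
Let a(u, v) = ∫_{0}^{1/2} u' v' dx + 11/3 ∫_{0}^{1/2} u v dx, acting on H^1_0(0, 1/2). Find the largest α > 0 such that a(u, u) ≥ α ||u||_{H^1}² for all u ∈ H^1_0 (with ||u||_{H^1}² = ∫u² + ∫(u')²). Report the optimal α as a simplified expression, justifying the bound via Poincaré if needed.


α = 1

Coercivity of a(·,·) on H^1_0(0, 1/2) means a(u, u) ≥ α ||u||_{H^1}² for every u ∈ H^1_0.
The interval has length L = 1/2, and Poincaré/coercivity depend only on L. Here a(u, u) = ∫(u')² + (11/3)·∫u².
Here c = 11/3 ≥ 1, so a(u,u) = ∫(u')² + c∫u² ≥ ∫(u')² + ∫u² = ||u||_{H^1}², i.e. α = 1 works. No larger α is possible: a(u,u) ≥ α||u||_{H^1}² means (1−α)∫(u')² ≥ (α−c)∫u², and for the modes u_n = sin(nπ(x−x₀)/L) (x₀ the left endpoint) one has ∫u_n²/∫(u_n')² = (L/(nπ))² → 0, so a(u_n,u_n)/||u_n||_{H^1}² → 1. Hence the optimal constant is α = 1.
Therefore α = 1.


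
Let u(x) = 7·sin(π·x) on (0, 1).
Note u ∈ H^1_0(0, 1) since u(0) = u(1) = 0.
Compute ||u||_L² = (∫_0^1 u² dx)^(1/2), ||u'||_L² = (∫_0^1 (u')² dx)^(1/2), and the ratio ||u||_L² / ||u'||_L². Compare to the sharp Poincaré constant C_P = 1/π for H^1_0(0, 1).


||u||_L² / ||u'||_L² = 1/π = C_P.

u(x) = 7·sin(π·x), so u'(x) = 7*π*cos(π*x).
Writing u(x) = A·sin(kπx/L) with A = 7 and k = 1, use ∫_0^L sin²(kπx/L) dx = L/2 and ∫_0^L cos²(kπx/L) dx = L/2.
u² = 49·sin²(π·x) and (u')² = 49*π^2·cos²(π·x), and each of sin², cos² integrates to L/2 = 1/2 over (0, 1).
∫_0^1 u² dx = 49/2, so ||u||_L² = 7*sqrt(2)/2.
∫_0^1 (u')² dx = 49*π^2/2, so ||u'||_L² = 7*sqrt(2)*π/2.
Ratio ||u||_L² / ||u'||_L² = 1/π.
Sharp Poincaré constant on H^1_0(0, 1) is C_P = L/π = 1/π, achieved by sin(π·x).
This is the k = 1 eigenfunction (up to amplitude), so the ratio equals the sharp Poincaré constant exactly.


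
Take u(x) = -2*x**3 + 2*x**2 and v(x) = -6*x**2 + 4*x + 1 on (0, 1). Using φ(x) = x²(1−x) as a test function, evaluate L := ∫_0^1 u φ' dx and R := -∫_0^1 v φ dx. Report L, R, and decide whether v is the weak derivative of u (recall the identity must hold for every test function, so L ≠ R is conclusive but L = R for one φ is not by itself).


LHS = 0, RHS = -1/12. No, v is not the weak derivative of u.

u(x) = -2*x**3 + 2*x**2, classical derivative u'(x) = -6*x**2 + 4*x.
φ(x) = x²(1−x), so φ'(x) = x*(2 - 3*x).
Note φ(0) = φ(1) = 0, so the boundary term u·φ vanishes.
LHS = ∫_0^1 u(x) φ'(x) dx = ∫_0^1 (6*x^5 - 10*x^4 + 4*x^3) dx. Term by term:
  ∫_0^1 6*x^5 dx = 1;  ∫_0^1 -10*x^4 dx = -2;  ∫_0^1 4*x^3 dx = 1.
Sum: 1 − 2 + 1 = 0.
So LHS = 0.
∫_0^1 v(x) φ(x) dx = ∫_0^1 (6*x^5 - 10*x^4 + 3*x^3 + x^2) dx. Term by term:
  ∫_0^1 6*x^5 dx = 1;  ∫_0^1 -10*x^4 dx = -2;  ∫_0^1 3*x^3 dx = 3/4;
  ∫_0^1 x^2 dx = 1/3.
Sum: 1 − 2 + 3/4 + 1/3 = 1/12.
So RHS = -∫_0^1 v(x) φ(x) dx = -1/12.
LHS − RHS = 1/12 ≠ 0, so the identity fails.
(For a valid weak derivative the identity must hold for EVERY test function, in particular this one. The failure shows v is NOT the weak derivative of u.)
Correct weak derivative would be u'(x) = -6*x**2 + 4*x.


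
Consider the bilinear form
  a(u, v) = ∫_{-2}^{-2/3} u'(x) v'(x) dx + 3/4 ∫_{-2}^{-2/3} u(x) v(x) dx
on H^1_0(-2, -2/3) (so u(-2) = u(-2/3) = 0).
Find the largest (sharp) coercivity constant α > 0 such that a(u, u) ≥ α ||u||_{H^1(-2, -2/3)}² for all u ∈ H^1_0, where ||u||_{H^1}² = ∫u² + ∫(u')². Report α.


α = 3*(4 + 3*π^2)/(16 + 9*π^2)

Coercivity of a(·,·) on H^1_0(-2, -2/3) means a(u, u) ≥ α ||u||_{H^1}² for every u ∈ H^1_0.
The interval has length L = 4/3, and Poincaré/coercivity depend only on L. Here a(u, u) = ∫(u')² + (3/4)·∫u².
Here 0 < c = 3/4 < 1. The condition a(u,u) ≥ α||u||_{H^1}² reads (1−α)∫(u')² ≥ (α−c)∫u². Any admissible α is ≤ 1 (rapidly oscillating u have ∫u²/∫(u')² → 0), and α = 1 would force 0 ≥ (1−c)∫u², impossible since c < 1; so 1−α > 0. By the sharp Poincaré inequality on H^1_0 of an interval of length L, ∫(u')² ≥ (π/L)²∫u² with equality for the first sine mode sin(π(x−x₀)/L) (x₀ the left endpoint), so the inequality holds for all u iff (1−α)(π/L)² ≥ α − c, i.e. α ≤ ((π/L)² + c)/((π/L)² + 1) = (1 + c(L/π)²)/(1 + (L/π)²). With (π/L)² = 9*π^2/16 and c = 3/4, the largest admissible constant is α = ((π/L)² + c)/((π/L)² + 1).
Simplifying, α = 3*(4 + 3*π^2)/(16 + 9*π^2).


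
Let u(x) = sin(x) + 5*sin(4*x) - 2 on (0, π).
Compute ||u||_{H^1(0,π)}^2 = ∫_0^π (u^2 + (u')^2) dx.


||u||_{H^1(0,π)}^2 = -8 + 435*π/2

u'(x) = cos(x) + 20*cos(4*x).
Expand u² and (u')² and integrate term by term on (0, π), using: for integers n ≥ 1, ∫_0^π sin²(nx) dx = ∫_0^π cos²(nx) dx = π/2; for n ≠ n', ∫_0^π sin(nx)sin(n'x) dx = ∫_0^π cos(nx)cos(n'x) dx = 0; and by product-to-sum, ∫_0^π sin(nx)cos(n'x) dx = ½∫_0^π [sin((n+n')x) + sin((n−n')x)] dx, which is 0 when n+n' is even and 2n/(n²−n'²) when n+n' is odd (it need not vanish on (0, π)). For the constant mode: ∫_0^π 1 dx = π, ∫_0^π cos(nx) dx = 0, ∫_0^π sin(nx) dx = (1−(−1)^n)/n.
  u² squared terms: (-2)²·∫1 dx = 4·π = 4*π;  (5)²·∫sin(4x)² dx = 25·π/2 = 25*π/2;  (1)²·∫sin(x)² dx = 1·π/2 = π/2.
  u² cross terms: 2·(-2)·(5)·∫1·sin(4x) dx = -20·(0) = 0;  2·(-2)·(1)·∫1·sin(x) dx = -4·(2) = -8;  2·(5)·(1)·∫sin(4x)·sin(x) dx = 10·(0) = 0.
  So ∫_0^π u² dx = 4*π + 25*π/2 + π/2 + 0 − 8 + 0 = -8 + 17*π.
  (u')² squared terms: (20)²·∫cos(4x)² dx = 400·π/2 = 200*π;  (1)²·∫cos(x)² dx = 1·π/2 = π/2.
  (u')² cross terms: 2·(20)·(1)·∫cos(4x)·cos(x) dx = 40·(0) = 0.
  So ∫_0^π (u')² dx = 200*π + π/2 + 0 = 401*π/2.
||u||_{H^1}^2 = (-8 + 17*π) + (401*π/2) = -8 + 435*π/2.


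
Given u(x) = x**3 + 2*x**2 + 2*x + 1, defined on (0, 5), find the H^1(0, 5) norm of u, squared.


||u||_{H^1}^2 = 1650175/42

The H^1 norm (squared) on an interval (0, L) is
  ||u||_{H^1}^2 = ∫_0^L u(x)^2 dx + ∫_0^L u'(x)^2 dx.
Compute u'(x) = 3*x**2 + 4*x + 2.
Then u(x)^2 = x**6 + 4*x**5 + 8*x**4 + 10*x**3 + 8*x**2 + 4*x + 1 and u'(x)^2 = 9*x**4 + 24*x**3 + 28*x**2 + 16*x + 4.
Integrate each monomial from 0 to 5 using ∫_0^5 c·x^n dx = c·5^(n+1)/(n+1):
  ∫_0^5 u(x)^2 dx = ∫_0^5 (x^6 + 4*x^5 + 8*x^4 + 10*x^3 + 8*x^2 + 4*x + 1) dx. Term by term:
    ∫_0^5 x^6 dx = 78125/7;  ∫_0^5 4*x^5 dx = 31250/3;  ∫_0^5 8*x^4 dx = 5000;
    ∫_0^5 10*x^3 dx = 3125/2;  ∫_0^5 8*x^2 dx = 1000/3;  ∫_0^5 4*x dx = 50;
    ∫_0^5 1 dx = 5.
  Sum: 78125/7 + 31250/3 + 5000 + 3125/2 + 1000/3 + 50 + 5 = 399395/14.
  ∫_0^5 u'(x)^2 dx = ∫_0^5 (9*x^4 + 24*x^3 + 28*x^2 + 16*x + 4) dx. Term by term:
    ∫_0^5 9*x^4 dx = 5625;  ∫_0^5 24*x^3 dx = 3750;  ∫_0^5 28*x^2 dx = 3500/3;
    ∫_0^5 16*x dx = 200;  ∫_0^5 4 dx = 20.
  Sum: 5625 + 3750 + 3500/3 + 200 + 20 = 32285/3.
Adding: ||u||_{H^1}^2 = 399395/14 + 32285/3 = 1650175/42.


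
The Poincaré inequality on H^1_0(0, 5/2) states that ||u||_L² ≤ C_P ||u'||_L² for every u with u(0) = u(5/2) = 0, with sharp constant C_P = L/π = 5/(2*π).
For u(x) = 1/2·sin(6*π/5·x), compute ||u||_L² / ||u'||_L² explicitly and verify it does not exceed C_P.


||u||_L² / ||u'||_L² = 5/(6*π) < C_P = 5/(2*π).

u(x) = 1/2·sin(6*π/5·x), so u'(x) = 3*π*cos(6*π*x/5)/5.
Writing u(x) = A·sin(kπx/L) with A = 1/2 and k = 3, use ∫_0^L sin²(kπx/L) dx = L/2 and ∫_0^L cos²(kπx/L) dx = L/2.
u² = 1/4·sin²(6*π/5·x) and (u')² = 9*π^2/25·cos²(6*π/5·x), and each of sin², cos² integrates to L/2 = 5/4 over (0, 5/2).
∫_0^5/2 u² dx = 5/16, so ||u||_L² = sqrt(5)/4.
∫_0^5/2 (u')² dx = 9*π^2/20, so ||u'||_L² = 3*sqrt(5)*π/10.
Ratio ||u||_L² / ||u'||_L² = 5/(6*π).
Sharp Poincaré constant on H^1_0(0, 5/2) is C_P = L/π = 5/(2*π), achieved by sin(2*π/5·x).
This is the k = 3 harmonic; the ratio L/(kπ) is strictly less than C_P = L/π, consistent with the sharp inequality ||u||_L² ≤ C_P ||u'||_L².


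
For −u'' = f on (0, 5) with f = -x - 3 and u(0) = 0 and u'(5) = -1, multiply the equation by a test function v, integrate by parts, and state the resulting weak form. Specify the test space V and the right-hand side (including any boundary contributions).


V = {v ∈ H^1(0, 5) : v(0) = 0} (test functions vanish at x = 0 where u is specified); weak form: ∫_0^5 u'v' dx = ∫_0^5 (-x - 3) v dx − v(5) for all v ∈ V.

Multiply both sides by a test function v and integrate from 0 to 5:
  ∫_0^5 −u''(x) v(x) dx = ∫_0^5 f(x) v(x) dx.
Integrate the LHS by parts once:
  ∫_0^5 −u'' v dx = −[u'(x) v(x)]_0^5 + ∫_0^5 u'(x) v'(x) dx.
Thus ∫_0^5 u'(x) v'(x) dx = ∫_0^5 f(x) v(x) dx + [u'(x) v(x)]_0^5.
Choose V so that boundary terms are either known or forced to vanish.
Mixed BC: u(0) = 0 (Dirichlet) and u'(5) = -1 (Neumann). Define V = {v ∈ H^1(0, 5) : v(0) = 0}. Then [u' v]_0^5 = u'(5)·v(5) − u'(0)·0 = − v(5).
Weak formulation: find u (satisfying any essential BC) such that ∫_0^5 u'(x) v'(x) dx = ∫_0^5 f v dx − v(5) for all v ∈ V (Dirichlet at 0 absorbed into V; Neumann datum at x = 5 contributes the boundary term).
Substituting f(x) = -x - 3, the right-hand side is ∫_0^5 (-x - 3) v dx − v(5).


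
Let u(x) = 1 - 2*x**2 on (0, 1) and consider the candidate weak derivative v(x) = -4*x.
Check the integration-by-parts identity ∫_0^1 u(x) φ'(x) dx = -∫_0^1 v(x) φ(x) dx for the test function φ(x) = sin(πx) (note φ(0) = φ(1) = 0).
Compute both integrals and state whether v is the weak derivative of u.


LHS = 4/π, RHS = 4/π. Yes, v = u' weakly.

u(x) = 1 - 2*x**2, classical derivative u'(x) = -4*x.
φ(x) = sin(πx), so φ'(x) = π*cos(π*x).
Note φ(0) = φ(1) = 0, so the boundary term u·φ vanishes.
LHS = ∫_0^1 u(x) φ'(x) dx = ∫_0^1 (-2*π*x^2*cos(π*x) + π*cos(π*x)) dx. Term by term:
  ∫_0^1 π*cos(π*x) dx = 0;  ∫_0^1 -2*π*x^2*cos(π*x) dx = 4/π.
Sum: 0 + 4/π = 4/π.
So LHS = 4/π.
∫_0^1 v(x) φ(x) dx = ∫_0^1 (-4*x*sin(π*x)) dx. Term by term:
  ∫_0^1 -4*x*sin(π*x) dx = -4/π.
So RHS = -∫_0^1 v(x) φ(x) dx = 4/π.
LHS = RHS, so the identity holds for this test φ.
Moreover u is smooth here and v(x) = u'(x) = -4*x pointwise, so the identity holds for every test function. Hence v is the weak derivative of u.


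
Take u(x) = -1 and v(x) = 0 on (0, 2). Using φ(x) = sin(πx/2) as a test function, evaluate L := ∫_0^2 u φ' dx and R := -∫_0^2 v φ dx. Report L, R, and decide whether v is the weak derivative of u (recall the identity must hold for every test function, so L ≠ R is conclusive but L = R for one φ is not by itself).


LHS = 0, RHS = 0. Yes, v = u' weakly.

u(x) = -1, classical derivative u'(x) = 0.
φ(x) = sin(πx/2), so φ'(x) = π*cos(π*x/2)/2.
Note φ(0) = φ(2) = 0, so the boundary term u·φ vanishes.
LHS = ∫_0^2 u(x) φ'(x) dx = ∫_0^2 (-π*cos(π*x/2)/2) dx. Term by term:
  ∫_0^2 -π*cos(π*x/2)/2 dx = 0.
So LHS = 0.
∫_0^2 v(x) φ(x) dx = ∫_0^2 (0) dx. Term by term:
  ∫_0^2 0 dx = 0.
So RHS = -∫_0^2 v(x) φ(x) dx = 0.
LHS = RHS, so the identity holds for this test φ.
Moreover u is smooth here and v(x) = u'(x) = 0 pointwise, so the identity holds for every test function. Hence v is the weak derivative of u.


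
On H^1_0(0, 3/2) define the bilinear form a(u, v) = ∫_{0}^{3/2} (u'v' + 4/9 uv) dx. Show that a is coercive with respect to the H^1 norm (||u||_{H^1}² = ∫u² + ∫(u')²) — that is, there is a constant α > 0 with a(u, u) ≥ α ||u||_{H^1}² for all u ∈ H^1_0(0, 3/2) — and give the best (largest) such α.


α = 4*(1 + π^2)/(9 + 4*π^2)

Coercivity of a(·,·) on H^1_0(0, 3/2) means a(u, u) ≥ α ||u||_{H^1}² for every u ∈ H^1_0.
The interval has length L = 3/2, and Poincaré/coercivity depend only on L. Here a(u, u) = ∫(u')² + (4/9)·∫u².
Here 0 < c = 4/9 < 1. The condition a(u,u) ≥ α||u||_{H^1}² reads (1−α)∫(u')² ≥ (α−c)∫u². Any admissible α is ≤ 1 (rapidly oscillating u have ∫u²/∫(u')² → 0), and α = 1 would force 0 ≥ (1−c)∫u², impossible since c < 1; so 1−α > 0. By the sharp Poincaré inequality on H^1_0 of an interval of length L, ∫(u')² ≥ (π/L)²∫u² with equality for the first sine mode sin(π(x−x₀)/L) (x₀ the left endpoint), so the inequality holds for all u iff (1−α)(π/L)² ≥ α − c, i.e. α ≤ ((π/L)² + c)/((π/L)² + 1) = (1 + c(L/π)²)/(1 + (L/π)²). With (π/L)² = 4*π^2/9 and c = 4/9, the largest admissible constant is α = ((π/L)² + c)/((π/L)² + 1).
Simplifying, α = 4*(1 + π^2)/(9 + 4*π^2).


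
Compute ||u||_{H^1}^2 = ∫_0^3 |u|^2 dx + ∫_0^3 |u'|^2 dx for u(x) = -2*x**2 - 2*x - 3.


||u||_{H^1}^2 = 4047/5

The H^1 norm (squared) on an interval (0, L) is
  ||u||_{H^1}^2 = ∫_0^L u(x)^2 dx + ∫_0^L u'(x)^2 dx.
Compute u'(x) = -4*x - 2.
Then u(x)^2 = 4*x**4 + 8*x**3 + 16*x**2 + 12*x + 9 and u'(x)^2 = 16*x**2 + 16*x + 4.
Integrate each monomial from 0 to 3 using ∫_0^3 c·x^n dx = c·3^(n+1)/(n+1):
  ∫_0^3 u(x)^2 dx = ∫_0^3 (4*x^4 + 8*x^3 + 16*x^2 + 12*x + 9) dx. Term by term:
    ∫_0^3 4*x^4 dx = 972/5;  ∫_0^3 8*x^3 dx = 162;  ∫_0^3 16*x^2 dx = 144;
    ∫_0^3 12*x dx = 54;  ∫_0^3 9 dx = 27.
  Sum: 972/5 + 162 + 144 + 54 + 27 = 2907/5.
  ∫_0^3 u'(x)^2 dx = ∫_0^3 (16*x^2 + 16*x + 4) dx. Term by term:
    ∫_0^3 16*x^2 dx = 144;  ∫_0^3 16*x dx = 72;  ∫_0^3 4 dx = 12.
  Sum: 144 + 72 + 12 = 228.
Adding: ||u||_{H^1}^2 = 2907/5 + 228 = 4047/5.


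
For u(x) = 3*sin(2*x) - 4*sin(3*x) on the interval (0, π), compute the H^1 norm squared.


||u||_{H^1(0,π)}^2 = 205*π/2

u'(x) = 6*cos(2*x) - 12*cos(3*x).
Expand u² and (u')² and integrate term by term on (0, π), using: for integers n ≥ 1, ∫_0^π sin²(nx) dx = ∫_0^π cos²(nx) dx = π/2; for n ≠ n', ∫_0^π sin(nx)sin(n'x) dx = ∫_0^π cos(nx)cos(n'x) dx = 0; and by product-to-sum, ∫_0^π sin(nx)cos(n'x) dx = ½∫_0^π [sin((n+n')x) + sin((n−n')x)] dx, which is 0 when n+n' is even and 2n/(n²−n'²) when n+n' is odd (it need not vanish on (0, π)).
  u² squared terms: (-4)²·∫sin(3x)² dx = 16·π/2 = 8*π;  (3)²·∫sin(2x)² dx = 9·π/2 = 9*π/2.
  u² cross terms: 2·(-4)·(3)·∫sin(3x)·sin(2x) dx = -24·(0) = 0.
  So ∫_0^π u² dx = 8*π + 9*π/2 + 0 = 25*π/2.
  (u')² squared terms: (-12)²·∫cos(3x)² dx = 144·π/2 = 72*π;  (6)²·∫cos(2x)² dx = 36·π/2 = 18*π.
  (u')² cross terms: 2·(-12)·(6)·∫cos(3x)·cos(2x) dx = -144·(0) = 0.
  So ∫_0^π (u')² dx = 72*π + 18*π + 0 = 90*π.
||u||_{H^1}^2 = (25*π/2) + (90*π) = 205*π/2.


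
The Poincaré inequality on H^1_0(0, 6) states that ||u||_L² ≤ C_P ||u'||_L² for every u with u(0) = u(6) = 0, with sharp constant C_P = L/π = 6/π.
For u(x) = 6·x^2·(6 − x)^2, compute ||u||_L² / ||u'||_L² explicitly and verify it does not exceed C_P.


||u||_L² / ||u'||_L² = sqrt(3) < C_P = 6/π.

u(x) = 6·x^2·(6 − x)^2, so u'(x) = 24*x*(x - 6)*(x - 3).
u(x) = 6·x^2·(6 − x)^2 vanishes at x = 0 and x = 6, so u ∈ H^1_0(0, 6). Differentiate via the product rule and integrate the resulting polynomials term by term.
  ∫_0^6 u² dx = ∫_0^6 (36*x^8 - 864*x^7 + 7776*x^6 - 31104*x^5 + 46656*x^4) dx. Term by term:
    ∫_0^6 36*x^8 dx = 40310784;  ∫_0^6 -864*x^7 dx = -181398528;  ∫_0^6 7776*x^6 dx = 2176782336/7;
    ∫_0^6 -31104*x^5 dx = -241864704;  ∫_0^6 46656*x^4 dx = 362797056/5.
  Sum: 40310784 − 181398528 + 2176782336/7 − 241864704 + 362797056/5 = 20155392/35.
  ∫_0^6 (u')² dx = ∫_0^6 (576*x^6 - 10368*x^5 + 67392*x^4 - 186624*x^3 + 186624*x^2) dx. Term by term:
    ∫_0^6 576*x^6 dx = 161243136/7;  ∫_0^6 -10368*x^5 dx = -80621568;  ∫_0^6 67392*x^4 dx = 524040192/5;
    ∫_0^6 -186624*x^3 dx = -60466176;  ∫_0^6 186624*x^2 dx = 13436928.
  Sum: 161243136/7 − 80621568 + 524040192/5 − 60466176 + 13436928 = 6718464/35.
∫_0^6 u² dx = 20155392/35, so ||u||_L² = 2592*sqrt(105)/35.
∫_0^6 (u')² dx = 6718464/35, so ||u'||_L² = 2592*sqrt(35)/35.
Ratio ||u||_L² / ||u'||_L² = sqrt(3).
Sharp Poincaré constant on H^1_0(0, 6) is C_P = L/π = 6/π, achieved by sin(π/6·x).
A polynomial bump cannot attain the sharp Poincaré constant (only the first sine eigenfunction does), so the ratio is strictly less than C_P, consistent with ||u||_L² ≤ C_P ||u'||_L².


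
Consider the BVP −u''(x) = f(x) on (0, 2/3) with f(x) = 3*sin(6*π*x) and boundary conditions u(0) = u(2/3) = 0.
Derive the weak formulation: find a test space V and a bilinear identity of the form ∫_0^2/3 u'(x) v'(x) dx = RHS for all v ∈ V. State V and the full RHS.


V = H^1_0(0, 2/3) (so v(0) = v(2/3) = 0); weak form: ∫_0^2/3 u'v' dx = ∫_0^2/3 (3*sin(6*π*x)) v dx for all v ∈ V.

Multiply both sides by a test function v and integrate from 0 to 2/3:
  ∫_0^2/3 −u''(x) v(x) dx = ∫_0^2/3 f(x) v(x) dx.
Integrate the LHS by parts once:
  ∫_0^2/3 −u'' v dx = −[u'(x) v(x)]_0^2/3 + ∫_0^2/3 u'(x) v'(x) dx.
Thus ∫_0^2/3 u'(x) v'(x) dx = ∫_0^2/3 f(x) v(x) dx + [u'(x) v(x)]_0^2/3.
Choose V so that boundary terms are either known or forced to vanish.
u is Dirichlet: u(0) = u(2/3) = 0. Let V = H^1_0(0, 2/3); then v(0) = v(2/3) = 0, and [u' v]_0^2/3 = 0.
Weak formulation: find u (satisfying any essential BC) such that ∫_0^2/3 u'(x) v'(x) dx = ∫_0^2/3 f v dx for all v ∈ V.
Substituting f(x) = 3*sin(6*π*x), the right-hand side is ∫_0^2/3 (3*sin(6*π*x)) v dx.


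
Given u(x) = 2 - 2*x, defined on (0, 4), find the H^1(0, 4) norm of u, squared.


||u||_{H^1}^2 = 160/3

The H^1 norm (squared) on an interval (0, L) is
  ||u||_{H^1}^2 = ∫_0^L u(x)^2 dx + ∫_0^L u'(x)^2 dx.
Compute u'(x) = -2.
Then u(x)^2 = 4*x**2 - 8*x + 4 and u'(x)^2 = 4.
Integrate each monomial from 0 to 4 using ∫_0^4 c·x^n dx = c·4^(n+1)/(n+1):
  ∫_0^4 u(x)^2 dx = ∫_0^4 (4*x^2 - 8*x + 4) dx. Term by term:
    ∫_0^4 4*x^2 dx = 256/3;  ∫_0^4 -8*x dx = -64;  ∫_0^4 4 dx = 16.
  Sum: 256/3 − 64 + 16 = 112/3.
  ∫_0^4 u'(x)^2 dx = ∫_0^4 (4) dx. Term by term:
    ∫_0^4 4 dx = 16.
Adding: ||u||_{H^1}^2 = 112/3 + 16 = 160/3.


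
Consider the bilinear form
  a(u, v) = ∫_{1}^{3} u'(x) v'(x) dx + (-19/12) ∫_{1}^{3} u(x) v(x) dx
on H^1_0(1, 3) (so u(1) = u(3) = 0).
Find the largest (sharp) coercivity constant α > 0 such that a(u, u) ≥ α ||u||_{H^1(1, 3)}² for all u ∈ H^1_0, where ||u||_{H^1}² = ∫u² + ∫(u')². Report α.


α = (-19/3 + π^2)/(4 + π^2)

Coercivity of a(·,·) on H^1_0(1, 3) means a(u, u) ≥ α ||u||_{H^1}² for every u ∈ H^1_0.
The interval has length L = 2, and Poincaré/coercivity depend only on L. Here a(u, u) = ∫(u')² + (-19/12)·∫u².
Here c = -19/12 < 0 with |c| < (π/L)² = π^2/4, so coercivity still holds. The condition a(u,u) ≥ α||u||_{H^1}² reads (1−α)∫(u')² ≥ (α−c)∫u². Any admissible α is ≤ 1 (rapidly oscillating u have ∫u²/∫(u')² → 0), and α = 1 would force 0 ≥ (1−c)∫u², impossible since c < 1; so 1−α > 0. By the sharp Poincaré inequality on H^1_0 of an interval of length L, ∫(u')² ≥ (π/L)²∫u² with equality for the first sine mode sin(π(x−x₀)/L) (x₀ the left endpoint), so the inequality holds for all u iff (1−α)(π/L)² ≥ α − c, i.e. α ≤ ((π/L)² + c)/((π/L)² + 1) = (1 + c(L/π)²)/(1 + (L/π)²). (Direct route, valid since c ≤ 0: Poincaré gives c∫u² ≥ c(L/π)²∫(u')², so a(u,u) ≥ (1 + c(L/π)²)∫(u')², while ||u||_{H^1}² ≤ (1 + (L/π)²)∫(u')²; dividing yields the same α.) With (π/L)² = π^2/4 and c = -19/12, the largest admissible constant is α = ((π/L)² + c)/((π/L)² + 1).
Simplifying, α = (-19/3 + π^2)/(4 + π^2).


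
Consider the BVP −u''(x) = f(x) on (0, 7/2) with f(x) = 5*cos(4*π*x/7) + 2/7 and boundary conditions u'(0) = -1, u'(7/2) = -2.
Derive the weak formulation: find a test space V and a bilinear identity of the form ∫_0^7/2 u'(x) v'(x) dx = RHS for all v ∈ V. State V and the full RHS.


V = H^1(0, 7/2) (v unrestricted at boundary; u is determined up to an additive constant); weak form: ∫_0^7/2 u'v' dx = ∫_0^7/2 (5*cos(4*π*x/7) + 2/7) v dx − 2·v(7/2) + v(0) for all v ∈ V.

Multiply both sides by a test function v and integrate from 0 to 7/2:
  ∫_0^7/2 −u''(x) v(x) dx = ∫_0^7/2 f(x) v(x) dx.
Integrate the LHS by parts once:
  ∫_0^7/2 −u'' v dx = −[u'(x) v(x)]_0^7/2 + ∫_0^7/2 u'(x) v'(x) dx.
Thus ∫_0^7/2 u'(x) v'(x) dx = ∫_0^7/2 f(x) v(x) dx + [u'(x) v(x)]_0^7/2.
Choose V so that boundary terms are either known or forced to vanish.
u has inhomogeneous Neumann u'(0) = -1, u'(7/2) = -2. [u' v]_0^7/2 = (-2)·v(7/2) − (-1)·v(0) = − 2·v(7/2) + v(0). Take V = H^1(0, 7/2); boundary term becomes part of RHS.
Weak formulation: find u (satisfying any essential BC) such that ∫_0^7/2 u'(x) v'(x) dx = ∫_0^7/2 f v dx − 2·v(7/2) + v(0) for all v ∈ V (Neumann data are natural BCs: they enter the RHS as boundary terms).
Substituting f(x) = 5*cos(4*π*x/7) + 2/7, the right-hand side is ∫_0^7/2 (5*cos(4*π*x/7) + 2/7) v dx − 2·v(7/2) + v(0).
Compatibility check (pure Neumann): taking v ≡ 1 ∈ V gives 0 = ∫_0^7/2 f dx + (-2) − (-1), i.e. ∫_0^7/2 f dx must equal u'(0) − u'(7/2) = 1. Indeed ∫_0^7/2 (5*cos(4*π*x/7) + 2/7) dx = 1, so the data are compatible. The solution is then unique only up to an additive constant (fix it e.g. by requiring ∫_0^7/2 u dx = 0).


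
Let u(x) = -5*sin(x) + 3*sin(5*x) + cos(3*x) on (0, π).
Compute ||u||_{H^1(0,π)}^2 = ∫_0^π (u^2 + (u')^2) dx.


||u||_{H^1(0,π)}^2 = 147*π

u'(x) = -3*sin(3*x) - 5*cos(x) + 15*cos(5*x).
Expand u² and (u')² and integrate term by term on (0, π), using: for integers n ≥ 1, ∫_0^π sin²(nx) dx = ∫_0^π cos²(nx) dx = π/2; for n ≠ n', ∫_0^π sin(nx)sin(n'x) dx = ∫_0^π cos(nx)cos(n'x) dx = 0; and by product-to-sum, ∫_0^π sin(nx)cos(n'x) dx = ½∫_0^π [sin((n+n')x) + sin((n−n')x)] dx, which is 0 when n+n' is even and 2n/(n²−n'²) when n+n' is odd (it need not vanish on (0, π)).
  u² squared terms: (-5)²·∫sin(x)² dx = 25·π/2 = 25*π/2;  (3)²·∫sin(5x)² dx = 9·π/2 = 9*π/2;  (1)²·∫cos(3x)² dx = 1·π/2 = π/2.
  u² cross terms: 2·(-5)·(3)·∫sin(x)·sin(5x) dx = -30·(0) = 0;  2·(-5)·(1)·∫sin(x)·cos(3x) dx = -10·(0) = 0;  2·(3)·(1)·∫sin(5x)·cos(3x) dx = 6·(0) = 0.
  So ∫_0^π u² dx = 25*π/2 + 9*π/2 + π/2 + 0 + 0 + 0 = 35*π/2.
  (u')² squared terms: (-5)²·∫cos(x)² dx = 25·π/2 = 25*π/2;  (-3)²·∫sin(3x)² dx = 9·π/2 = 9*π/2;  (15)²·∫cos(5x)² dx = 225·π/2 = 225*π/2.
  (u')² cross terms: 2·(-5)·(-3)·∫cos(x)·sin(3x) dx = 30·(0) = 0;  2·(-5)·(15)·∫cos(x)·cos(5x) dx = -150·(0) = 0;  2·(-3)·(15)·∫sin(3x)·cos(5x) dx = -90·(0) = 0.
  So ∫_0^π (u')² dx = 25*π/2 + 9*π/2 + 225*π/2 + 0 + 0 + 0 = 259*π/2.
||u||_{H^1}^2 = (35*π/2) + (259*π/2) = 147*π.


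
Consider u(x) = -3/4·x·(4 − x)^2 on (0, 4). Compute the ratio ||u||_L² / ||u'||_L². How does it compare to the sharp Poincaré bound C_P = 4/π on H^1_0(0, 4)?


||u||_L² / ||u'||_L² = 2*sqrt(14)/7 < C_P = 4/π.

u(x) = -3/4·x·(4 − x)^2, so u'(x) = 3*(4 - 3*x)*(x/4 - 1).
u(x) = -3/4·x·(4 − x)^2 vanishes at x = 0 and x = 4, so u ∈ H^1_0(0, 4). Differentiate via the product rule and integrate the resulting polynomials term by term.
  ∫_0^4 u² dx = ∫_0^4 (9*x^6/16 - 9*x^5 + 54*x^4 - 144*x^3 + 144*x^2) dx. Term by term:
    ∫_0^4 9*x^6/16 dx = 9216/7;  ∫_0^4 -9*x^5 dx = -6144;  ∫_0^4 54*x^4 dx = 55296/5;
    ∫_0^4 -144*x^3 dx = -9216;  ∫_0^4 144*x^2 dx = 3072.
  Sum: 9216/7 − 6144 + 55296/5 − 9216 + 3072 = 3072/35.
  ∫_0^4 (u')² dx = ∫_0^4 (81*x^4/16 - 54*x^3 + 198*x^2 - 288*x + 144) dx. Term by term:
    ∫_0^4 81*x^4/16 dx = 5184/5;  ∫_0^4 -54*x^3 dx = -3456;  ∫_0^4 198*x^2 dx = 4224;
    ∫_0^4 -288*x dx = -2304;  ∫_0^4 144 dx = 576.
  Sum: 5184/5 − 3456 + 4224 − 2304 + 576 = 384/5.
∫_0^4 u² dx = 3072/35, so ||u||_L² = 32*sqrt(105)/35.
∫_0^4 (u')² dx = 384/5, so ||u'||_L² = 8*sqrt(30)/5.
Ratio ||u||_L² / ||u'||_L² = 2*sqrt(14)/7.
Sharp Poincaré constant on H^1_0(0, 4) is C_P = L/π = 4/π, achieved by sin(π/4·x).
A polynomial bump cannot attain the sharp Poincaré constant (only the first sine eigenfunction does), so the ratio is strictly less than C_P, consistent with ||u||_L² ≤ C_P ||u'||_L².


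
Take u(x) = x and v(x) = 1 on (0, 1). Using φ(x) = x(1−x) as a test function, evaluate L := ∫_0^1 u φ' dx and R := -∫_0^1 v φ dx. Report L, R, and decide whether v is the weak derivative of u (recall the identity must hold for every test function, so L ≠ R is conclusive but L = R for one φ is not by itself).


LHS = -1/6, RHS = -1/6. Yes, v = u' weakly.

u(x) = x, classical derivative u'(x) = 1.
φ(x) = x(1−x), so φ'(x) = 1 - 2*x.
Note φ(0) = φ(1) = 0, so the boundary term u·φ vanishes.
LHS = ∫_0^1 u(x) φ'(x) dx = ∫_0^1 (-2*x^2 + x) dx. Term by term:
  ∫_0^1 -2*x^2 dx = -2/3;  ∫_0^1 x dx = 1/2.
Sum: -2/3 + 1/2 = -1/6.
So LHS = -1/6.
∫_0^1 v(x) φ(x) dx = ∫_0^1 (-x^2 + x) dx. Term by term:
  ∫_0^1 -x^2 dx = -1/3;  ∫_0^1 x dx = 1/2.
Sum: -1/3 + 1/2 = 1/6.
So RHS = -∫_0^1 v(x) φ(x) dx = -1/6.
LHS = RHS, so the identity holds for this test φ.
Moreover u is smooth here and v(x) = u'(x) = 1 pointwise, so the identity holds for every test function. Hence v is the weak derivative of u.


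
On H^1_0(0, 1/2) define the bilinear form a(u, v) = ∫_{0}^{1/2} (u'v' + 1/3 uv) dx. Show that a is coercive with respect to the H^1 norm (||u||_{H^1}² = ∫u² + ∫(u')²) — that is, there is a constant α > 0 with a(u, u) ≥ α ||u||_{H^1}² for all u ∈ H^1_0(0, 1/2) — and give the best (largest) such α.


α = (1 + 12*π^2)/(3*(1 + 4*π^2))

Coercivity of a(·,·) on H^1_0(0, 1/2) means a(u, u) ≥ α ||u||_{H^1}² for every u ∈ H^1_0.
The interval has length L = 1/2, and Poincaré/coercivity depend only on L. Here a(u, u) = ∫(u')² + (1/3)·∫u².
Here 0 < c = 1/3 < 1. The condition a(u,u) ≥ α||u||_{H^1}² reads (1−α)∫(u')² ≥ (α−c)∫u². Any admissible α is ≤ 1 (rapidly oscillating u have ∫u²/∫(u')² → 0), and α = 1 would force 0 ≥ (1−c)∫u², impossible since c < 1; so 1−α > 0. By the sharp Poincaré inequality on H^1_0 of an interval of length L, ∫(u')² ≥ (π/L)²∫u² with equality for the first sine mode sin(π(x−x₀)/L) (x₀ the left endpoint), so the inequality holds for all u iff (1−α)(π/L)² ≥ α − c, i.e. α ≤ ((π/L)² + c)/((π/L)² + 1) = (1 + c(L/π)²)/(1 + (L/π)²). With (π/L)² = 4*π^2 and c = 1/3, the largest admissible constant is α = ((π/L)² + c)/((π/L)² + 1).
Simplifying, α = (1 + 12*π^2)/(3*(1 + 4*π^2)).


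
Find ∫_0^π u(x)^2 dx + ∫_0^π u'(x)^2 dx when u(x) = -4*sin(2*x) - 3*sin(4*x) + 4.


||u||_{H^1(0,π)}^2 = 265*π/2

u'(x) = -8*cos(2*x) - 12*cos(4*x).
Expand u² and (u')² and integrate term by term on (0, π), using: for integers n ≥ 1, ∫_0^π sin²(nx) dx = ∫_0^π cos²(nx) dx = π/2; for n ≠ n', ∫_0^π sin(nx)sin(n'x) dx = ∫_0^π cos(nx)cos(n'x) dx = 0; and by product-to-sum, ∫_0^π sin(nx)cos(n'x) dx = ½∫_0^π [sin((n+n')x) + sin((n−n')x)] dx, which is 0 when n+n' is even and 2n/(n²−n'²) when n+n' is odd (it need not vanish on (0, π)). For the constant mode: ∫_0^π 1 dx = π, ∫_0^π cos(nx) dx = 0, ∫_0^π sin(nx) dx = (1−(−1)^n)/n.
  u² squared terms: (4)²·∫1 dx = 16·π = 16*π;  (-4)²·∫sin(2x)² dx = 16·π/2 = 8*π;  (-3)²·∫sin(4x)² dx = 9·π/2 = 9*π/2.
  u² cross terms: 2·(4)·(-4)·∫1·sin(2x) dx = -32·(0) = 0;  2·(4)·(-3)·∫1·sin(4x) dx = -24·(0) = 0;  2·(-4)·(-3)·∫sin(2x)·sin(4x) dx = 24·(0) = 0.
  So ∫_0^π u² dx = 16*π + 8*π + 9*π/2 + 0 + 0 + 0 = 57*π/2.
  (u')² squared terms: (-12)²·∫cos(4x)² dx = 144·π/2 = 72*π;  (-8)²·∫cos(2x)² dx = 64·π/2 = 32*π.
  (u')² cross terms: 2·(-12)·(-8)·∫cos(4x)·cos(2x) dx = 192·(0) = 0.
  So ∫_0^π (u')² dx = 72*π + 32*π + 0 = 104*π.
||u||_{H^1}^2 = (57*π/2) + (104*π) = 265*π/2.


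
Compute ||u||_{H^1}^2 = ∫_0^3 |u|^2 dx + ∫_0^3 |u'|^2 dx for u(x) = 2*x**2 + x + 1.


||u||_{H^1}^2 = 2577/5

The H^1 norm (squared) on an interval (0, L) is
  ||u||_{H^1}^2 = ∫_0^L u(x)^2 dx + ∫_0^L u'(x)^2 dx.
Compute u'(x) = 4*x + 1.
Then u(x)^2 = 4*x**4 + 4*x**3 + 5*x**2 + 2*x + 1 and u'(x)^2 = 16*x**2 + 8*x + 1.
Integrate each monomial from 0 to 3 using ∫_0^3 c·x^n dx = c·3^(n+1)/(n+1):
  ∫_0^3 u(x)^2 dx = ∫_0^3 (4*x^4 + 4*x^3 + 5*x^2 + 2*x + 1) dx. Term by term:
    ∫_0^3 4*x^4 dx = 972/5;  ∫_0^3 4*x^3 dx = 81;  ∫_0^3 5*x^2 dx = 45;
    ∫_0^3 2*x dx = 9;  ∫_0^3 1 dx = 3.
  Sum: 972/5 + 81 + 45 + 9 + 3 = 1662/5.
  ∫_0^3 u'(x)^2 dx = ∫_0^3 (16*x^2 + 8*x + 1) dx. Term by term:
    ∫_0^3 16*x^2 dx = 144;  ∫_0^3 8*x dx = 36;  ∫_0^3 1 dx = 3.
  Sum: 144 + 36 + 3 = 183.
Adding: ||u||_{H^1}^2 = 1662/5 + 183 = 2577/5.


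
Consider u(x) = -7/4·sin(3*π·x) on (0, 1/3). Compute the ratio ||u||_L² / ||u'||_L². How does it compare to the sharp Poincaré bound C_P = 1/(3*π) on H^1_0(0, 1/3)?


||u||_L² / ||u'||_L² = 1/(3*π) = C_P.

u(x) = -7/4·sin(3*π·x), so u'(x) = -21*π*cos(3*π*x)/4.
Writing u(x) = A·sin(kπx/L) with A = -7/4 and k = 1, use ∫_0^L sin²(kπx/L) dx = L/2 and ∫_0^L cos²(kπx/L) dx = L/2.
u² = 49/16·sin²(3*π·x) and (u')² = 441*π^2/16·cos²(3*π·x), and each of sin², cos² integrates to L/2 = 1/6 over (0, 1/3).
∫_0^1/3 u² dx = 49/96, so ||u||_L² = 7*sqrt(6)/24.
∫_0^1/3 (u')² dx = 147*π^2/32, so ||u'||_L² = 7*sqrt(6)*π/8.
Ratio ||u||_L² / ||u'||_L² = 1/(3*π).
Sharp Poincaré constant on H^1_0(0, 1/3) is C_P = L/π = 1/(3*π), achieved by sin(3*π·x).
This is the k = 1 eigenfunction (up to amplitude), so the ratio equals the sharp Poincaré constant exactly.


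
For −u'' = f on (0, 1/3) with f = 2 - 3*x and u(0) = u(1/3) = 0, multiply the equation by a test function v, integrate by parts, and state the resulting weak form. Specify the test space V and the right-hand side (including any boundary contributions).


V = H^1_0(0, 1/3) (so v(0) = v(1/3) = 0); weak form: ∫_0^1/3 u'v' dx = ∫_0^1/3 (2 - 3*x) v dx for all v ∈ V.

Multiply both sides by a test function v and integrate from 0 to 1/3:
  ∫_0^1/3 −u''(x) v(x) dx = ∫_0^1/3 f(x) v(x) dx.
Integrate the LHS by parts once:
  ∫_0^1/3 −u'' v dx = −[u'(x) v(x)]_0^1/3 + ∫_0^1/3 u'(x) v'(x) dx.
Thus ∫_0^1/3 u'(x) v'(x) dx = ∫_0^1/3 f(x) v(x) dx + [u'(x) v(x)]_0^1/3.
Choose V so that boundary terms are either known or forced to vanish.
u is Dirichlet: u(0) = u(1/3) = 0. Let V = H^1_0(0, 1/3); then v(0) = v(1/3) = 0, and [u' v]_0^1/3 = 0.
Weak formulation: find u (satisfying any essential BC) such that ∫_0^1/3 u'(x) v'(x) dx = ∫_0^1/3 f v dx for all v ∈ V.
Substituting f(x) = 2 - 3*x, the right-hand side is ∫_0^1/3 (2 - 3*x) v dx.


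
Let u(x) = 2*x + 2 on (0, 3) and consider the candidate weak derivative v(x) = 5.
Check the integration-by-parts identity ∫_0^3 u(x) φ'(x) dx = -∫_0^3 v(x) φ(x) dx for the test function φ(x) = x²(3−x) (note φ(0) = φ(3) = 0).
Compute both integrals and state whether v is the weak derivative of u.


LHS = -27/2, RHS = -135/4. No, v is not the weak derivative of u.

u(x) = 2*x + 2, classical derivative u'(x) = 2.
φ(x) = x²(3−x), so φ'(x) = 3*x*(2 - x).
Note φ(0) = φ(3) = 0, so the boundary term u·φ vanishes.
LHS = ∫_0^3 u(x) φ'(x) dx = ∫_0^3 (-6*x^3 + 6*x^2 + 12*x) dx. Term by term:
  ∫_0^3 -6*x^3 dx = -243/2;  ∫_0^3 6*x^2 dx = 54;  ∫_0^3 12*x dx = 54.
Sum: -243/2 + 54 + 54 = -27/2.
So LHS = -27/2.
∫_0^3 v(x) φ(x) dx = ∫_0^3 (-5*x^3 + 15*x^2) dx. Term by term:
  ∫_0^3 -5*x^3 dx = -405/4;  ∫_0^3 15*x^2 dx = 135.
Sum: -405/4 + 135 = 135/4.
So RHS = -∫_0^3 v(x) φ(x) dx = -135/4.
LHS − RHS = 81/4 ≠ 0, so the identity fails.
(For a valid weak derivative the identity must hold for EVERY test function, in particular this one. The failure shows v is NOT the weak derivative of u.)
Correct weak derivative would be u'(x) = 2.
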